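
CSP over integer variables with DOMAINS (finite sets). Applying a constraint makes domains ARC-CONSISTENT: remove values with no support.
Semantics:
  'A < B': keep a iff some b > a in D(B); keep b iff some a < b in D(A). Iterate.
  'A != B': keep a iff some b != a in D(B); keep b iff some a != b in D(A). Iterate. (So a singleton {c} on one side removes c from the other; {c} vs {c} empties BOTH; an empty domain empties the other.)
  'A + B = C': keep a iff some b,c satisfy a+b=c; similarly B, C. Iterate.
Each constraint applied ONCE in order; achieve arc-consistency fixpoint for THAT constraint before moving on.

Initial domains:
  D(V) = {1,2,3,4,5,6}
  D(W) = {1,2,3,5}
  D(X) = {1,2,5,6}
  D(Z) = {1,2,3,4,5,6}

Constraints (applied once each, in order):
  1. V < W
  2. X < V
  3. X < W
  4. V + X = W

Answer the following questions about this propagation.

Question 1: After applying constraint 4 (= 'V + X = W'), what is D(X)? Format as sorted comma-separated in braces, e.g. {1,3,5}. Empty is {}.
Constraint 1 (V < W) on D(V)={1,2,3,4,5,6} D(W)={1,2,3,5}: V {1,2,3,4,5,6}->{1,2,3,4}; W {1,2,3,5}->{2,3,5}
Constraint 2 (X < V) on D(X)={1,2,5,6} D(V)={1,2,3,4}: X {1,2,5,6}->{1,2}; V {1,2,3,4}->{2,3,4}
Constraint 3 (X < W) on D(X)={1,2} D(W)={2,3,5}: no change
Constraint 4 (V + X = W) on D(V)={2,3,4} D(X)={1,2} D(W)={2,3,5}: W {2,3,5}->{3,5}
So after constraint 4: D(X) = {1,2}

Answer: {1,2}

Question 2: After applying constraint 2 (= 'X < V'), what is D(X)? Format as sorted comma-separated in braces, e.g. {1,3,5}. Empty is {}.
Answer: {1,2}

Derivation:
Constraint 1 (V < W) on D(V)={1,2,3,4,5,6} D(W)={1,2,3,5}: V {1,2,3,4,5,6}->{1,2,3,4}; W {1,2,3,5}->{2,3,5}
Constraint 2 (X < V) on D(X)={1,2,5,6} D(V)={1,2,3,4}: X {1,2,5,6}->{1,2}; V {1,2,3,4}->{2,3,4}
So after constraint 2: D(X) = {1,2}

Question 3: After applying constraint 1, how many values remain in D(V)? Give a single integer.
Answer: 4

Derivation:
Constraint 1 (V < W) on D(V)={1,2,3,4,5,6} D(W)={1,2,3,5}: V {1,2,3,4,5,6}->{1,2,3,4}; W {1,2,3,5}->{2,3,5}
So after constraint 1: D(V)={1,2,3,4}, size = 4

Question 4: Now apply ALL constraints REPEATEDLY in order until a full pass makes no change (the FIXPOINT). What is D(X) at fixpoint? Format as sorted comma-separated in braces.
Answer: {1,2}

Derivation:
pass 0 (initial): D(X)={1,2,5,6}
pass 1: V {1,2,3,4,5,6}->{2,3,4}; W {1,2,3,5}->{3,5}; X {1,2,5,6}->{1,2}
pass 2: no change
Fixpoint after 2 passes: D(X) = {1,2}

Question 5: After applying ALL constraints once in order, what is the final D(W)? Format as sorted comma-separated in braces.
Constraint 1 (V < W) on D(V)={1,2,3,4,5,6} D(W)={1,2,3,5}: V {1,2,3,4,5,6}->{1,2,3,4}; W {1,2,3,5}->{2,3,5}
Constraint 2 (X < V) on D(X)={1,2,5,6} D(V)={1,2,3,4}: X {1,2,5,6}->{1,2}; V {1,2,3,4}->{2,3,4}
Constraint 3 (X < W) on D(X)={1,2} D(W)={2,3,5}: no change
Constraint 4 (V + X = W) on D(V)={2,3,4} D(X)={1,2} D(W)={2,3,5}: W {2,3,5}->{3,5}
So after all 4 constraints: D(W) = {3,5}

Answer: {3,5}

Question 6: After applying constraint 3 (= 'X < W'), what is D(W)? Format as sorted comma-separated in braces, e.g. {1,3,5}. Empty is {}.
Constraint 1 (V < W) on D(V)={1,2,3,4,5,6} D(W)={1,2,3,5}: V {1,2,3,4,5,6}->{1,2,3,4}; W {1,2,3,5}->{2,3,5}
Constraint 2 (X < V) on D(X)={1,2,5,6} D(V)={1,2,3,4}: X {1,2,5,6}->{1,2}; V {1,2,3,4}->{2,3,4}
Constraint 3 (X < W) on D(X)={1,2} D(W)={2,3,5}: no change
So after constraint 3: D(W) = {2,3,5}

Answer: {2,3,5}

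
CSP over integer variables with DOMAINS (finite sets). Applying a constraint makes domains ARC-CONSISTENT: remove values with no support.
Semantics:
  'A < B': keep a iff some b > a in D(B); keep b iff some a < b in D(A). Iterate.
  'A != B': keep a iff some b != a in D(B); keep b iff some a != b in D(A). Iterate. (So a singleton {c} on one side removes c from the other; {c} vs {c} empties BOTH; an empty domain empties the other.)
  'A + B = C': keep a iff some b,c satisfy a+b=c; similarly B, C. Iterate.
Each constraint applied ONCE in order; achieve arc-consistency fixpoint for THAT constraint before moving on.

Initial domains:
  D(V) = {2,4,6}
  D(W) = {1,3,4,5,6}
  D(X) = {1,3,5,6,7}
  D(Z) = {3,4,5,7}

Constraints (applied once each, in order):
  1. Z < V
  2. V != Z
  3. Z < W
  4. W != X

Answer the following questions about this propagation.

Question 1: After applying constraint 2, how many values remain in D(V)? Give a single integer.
Constraint 1 (Z < V) on D(Z)={3,4,5,7} D(V)={2,4,6}: Z {3,4,5,7}->{3,4,5}; V {2,4,6}->{4,6}
Constraint 2 (V != Z) on D(V)={4,6} D(Z)={3,4,5}: no change
So after constraint 2: D(V)={4,6}, size = 2

Answer: 2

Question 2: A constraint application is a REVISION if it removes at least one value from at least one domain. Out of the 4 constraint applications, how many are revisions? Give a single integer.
Answer: 2

Derivation:
Constraint 1 (Z < V) on D(Z)={3,4,5,7} D(V)={2,4,6}: Z {3,4,5,7}->{3,4,5}; V {2,4,6}->{4,6} => REVISION
Constraint 2 (V != Z) on D(V)={4,6} D(Z)={3,4,5}: no change => not a revision
Constraint 3 (Z < W) on D(Z)={3,4,5} D(W)={1,3,4,5,6}: W {1,3,4,5,6}->{4,5,6} => REVISION
Constraint 4 (W != X) on D(W)={4,5,6} D(X)={1,3,5,6,7}: no change => not a revision
Total revisions = 2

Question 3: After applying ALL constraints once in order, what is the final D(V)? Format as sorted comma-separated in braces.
Constraint 1 (Z < V) on D(Z)={3,4,5,7} D(V)={2,4,6}: Z {3,4,5,7}->{3,4,5}; V {2,4,6}->{4,6}
Constraint 2 (V != Z) on D(V)={4,6} D(Z)={3,4,5}: no change
Constraint 3 (Z < W) on D(Z)={3,4,5} D(W)={1,3,4,5,6}: W {1,3,4,5,6}->{4,5,6}
Constraint 4 (W != X) on D(W)={4,5,6} D(X)={1,3,5,6,7}: no change
So after all 4 constraints: D(V) = {4,6}

Answer: {4,6}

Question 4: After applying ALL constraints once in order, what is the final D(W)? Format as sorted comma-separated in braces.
Answer: {4,5,6}

Derivation:
Constraint 1 (Z < V) on D(Z)={3,4,5,7} D(V)={2,4,6}: Z {3,4,5,7}->{3,4,5}; V {2,4,6}->{4,6}
Constraint 2 (V != Z) on D(V)={4,6} D(Z)={3,4,5}: no change
Constraint 3 (Z < W) on D(Z)={3,4,5} D(W)={1,3,4,5,6}: W {1,3,4,5,6}->{4,5,6}
Constraint 4 (W != X) on D(W)={4,5,6} D(X)={1,3,5,6,7}: no change
So after all 4 constraints: D(W) = {4,5,6}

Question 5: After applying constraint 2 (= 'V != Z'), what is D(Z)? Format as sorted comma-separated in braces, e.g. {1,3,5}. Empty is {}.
Constraint 1 (Z < V) on D(Z)={3,4,5,7} D(V)={2,4,6}: Z {3,4,5,7}->{3,4,5}; V {2,4,6}->{4,6}
Constraint 2 (V != Z) on D(V)={4,6} D(Z)={3,4,5}: no change
So after constraint 2: D(Z) = {3,4,5}

Answer: {3,4,5}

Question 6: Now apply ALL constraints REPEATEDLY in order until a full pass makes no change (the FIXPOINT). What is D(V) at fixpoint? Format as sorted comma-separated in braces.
pass 0 (initial): D(V)={2,4,6}
pass 1: V {2,4,6}->{4,6}; W {1,3,4,5,6}->{4,5,6}; Z {3,4,5,7}->{3,4,5}
pass 2: no change
Fixpoint after 2 passes: D(V) = {4,6}

Answer: {4,6}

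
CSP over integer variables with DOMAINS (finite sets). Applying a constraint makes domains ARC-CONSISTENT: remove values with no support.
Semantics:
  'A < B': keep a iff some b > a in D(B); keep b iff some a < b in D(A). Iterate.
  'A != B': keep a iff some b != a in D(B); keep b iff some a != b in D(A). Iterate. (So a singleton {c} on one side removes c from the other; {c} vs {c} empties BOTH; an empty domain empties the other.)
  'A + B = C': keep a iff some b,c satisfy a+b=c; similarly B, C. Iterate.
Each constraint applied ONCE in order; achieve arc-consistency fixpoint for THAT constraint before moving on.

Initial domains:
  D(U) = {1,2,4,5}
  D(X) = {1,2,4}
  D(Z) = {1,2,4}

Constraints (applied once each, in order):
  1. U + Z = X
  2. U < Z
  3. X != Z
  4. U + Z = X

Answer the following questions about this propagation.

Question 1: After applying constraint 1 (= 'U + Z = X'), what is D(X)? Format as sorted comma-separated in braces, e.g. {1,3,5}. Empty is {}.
Constraint 1 (U + Z = X) on D(U)={1,2,4,5} D(Z)={1,2,4} D(X)={1,2,4}: U {1,2,4,5}->{1,2}; Z {1,2,4}->{1,2}; X {1,2,4}->{2,4}
So after constraint 1: D(X) = {2,4}

Answer: {2,4}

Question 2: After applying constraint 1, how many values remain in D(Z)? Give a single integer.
Constraint 1 (U + Z = X) on D(U)={1,2,4,5} D(Z)={1,2,4} D(X)={1,2,4}: U {1,2,4,5}->{1,2}; Z {1,2,4}->{1,2}; X {1,2,4}->{2,4}
So after constraint 1: D(Z)={1,2}, size = 2

Answer: 2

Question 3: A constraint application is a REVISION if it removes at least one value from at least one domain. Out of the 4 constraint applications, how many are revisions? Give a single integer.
Constraint 1 (U + Z = X) on D(U)={1,2,4,5} D(Z)={1,2,4} D(X)={1,2,4}: U {1,2,4,5}->{1,2}; Z {1,2,4}->{1,2}; X {1,2,4}->{2,4} => REVISION
Constraint 2 (U < Z) on D(U)={1,2} D(Z)={1,2}: U {1,2}->{1}; Z {1,2}->{2} => REVISION
Constraint 3 (X != Z) on D(X)={2,4} D(Z)={2}: X {2,4}->{4} => REVISION
Constraint 4 (U + Z = X) on D(U)={1} D(Z)={2} D(X)={4}: U {1}->{}; Z {2}->{}; X {4}->{} => REVISION
Total revisions = 4

Answer: 4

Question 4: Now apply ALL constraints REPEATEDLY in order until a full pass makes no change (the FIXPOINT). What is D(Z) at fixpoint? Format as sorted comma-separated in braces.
pass 0 (initial): D(Z)={1,2,4}
pass 1: U {1,2,4,5}->{}; X {1,2,4}->{}; Z {1,2,4}->{}
pass 2: no change
Fixpoint after 2 passes: D(Z) = {}

Answer: {}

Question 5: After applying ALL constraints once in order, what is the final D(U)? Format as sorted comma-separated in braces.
Answer: {}

Derivation:
Constraint 1 (U + Z = X) on D(U)={1,2,4,5} D(Z)={1,2,4} D(X)={1,2,4}: U {1,2,4,5}->{1,2}; Z {1,2,4}->{1,2}; X {1,2,4}->{2,4}
Constraint 2 (U < Z) on D(U)={1,2} D(Z)={1,2}: U {1,2}->{1}; Z {1,2}->{2}
Constraint 3 (X != Z) on D(X)={2,4} D(Z)={2}: X {2,4}->{4}
Constraint 4 (U + Z = X) on D(U)={1} D(Z)={2} D(X)={4}: U {1}->{}; Z {2}->{}; X {4}->{}
So after all 4 constraints: D(U) = {}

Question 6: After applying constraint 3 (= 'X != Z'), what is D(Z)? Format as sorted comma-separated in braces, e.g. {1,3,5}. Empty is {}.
Constraint 1 (U + Z = X) on D(U)={1,2,4,5} D(Z)={1,2,4} D(X)={1,2,4}: U {1,2,4,5}->{1,2}; Z {1,2,4}->{1,2}; X {1,2,4}->{2,4}
Constraint 2 (U < Z) on D(U)={1,2} D(Z)={1,2}: U {1,2}->{1}; Z {1,2}->{2}
Constraint 3 (X != Z) on D(X)={2,4} D(Z)={2}: X {2,4}->{4}
So after constraint 3: D(Z) = {2}

Answer: {2}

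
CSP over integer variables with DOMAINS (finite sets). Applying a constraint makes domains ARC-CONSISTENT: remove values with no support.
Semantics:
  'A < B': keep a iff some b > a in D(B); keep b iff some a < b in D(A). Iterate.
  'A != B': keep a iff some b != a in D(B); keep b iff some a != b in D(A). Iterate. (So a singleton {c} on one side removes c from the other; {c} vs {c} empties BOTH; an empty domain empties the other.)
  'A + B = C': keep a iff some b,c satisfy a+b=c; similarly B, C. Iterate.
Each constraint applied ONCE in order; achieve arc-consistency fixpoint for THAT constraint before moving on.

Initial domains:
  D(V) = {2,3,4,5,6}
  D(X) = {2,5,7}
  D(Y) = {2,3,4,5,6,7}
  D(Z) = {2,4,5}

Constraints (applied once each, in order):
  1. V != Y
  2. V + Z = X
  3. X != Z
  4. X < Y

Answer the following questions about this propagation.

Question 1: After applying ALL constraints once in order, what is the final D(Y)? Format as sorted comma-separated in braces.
Answer: {6,7}

Derivation:
Constraint 1 (V != Y) on D(V)={2,3,4,5,6} D(Y)={2,3,4,5,6,7}: no change
Constraint 2 (V + Z = X) on D(V)={2,3,4,5,6} D(Z)={2,4,5} D(X)={2,5,7}: V {2,3,4,5,6}->{2,3,5}; X {2,5,7}->{5,7}
Constraint 3 (X != Z) on D(X)={5,7} D(Z)={2,4,5}: no change
Constraint 4 (X < Y) on D(X)={5,7} D(Y)={2,3,4,5,6,7}: X {5,7}->{5}; Y {2,3,4,5,6,7}->{6,7}
So after all 4 constraints: D(Y) = {6,7}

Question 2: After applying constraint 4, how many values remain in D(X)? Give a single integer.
Answer: 1

Derivation:
Constraint 1 (V != Y) on D(V)={2,3,4,5,6} D(Y)={2,3,4,5,6,7}: no change
Constraint 2 (V + Z = X) on D(V)={2,3,4,5,6} D(Z)={2,4,5} D(X)={2,5,7}: V {2,3,4,5,6}->{2,3,5}; X {2,5,7}->{5,7}
Constraint 3 (X != Z) on D(X)={5,7} D(Z)={2,4,5}: no change
Constraint 4 (X < Y) on D(X)={5,7} D(Y)={2,3,4,5,6,7}: X {5,7}->{5}; Y {2,3,4,5,6,7}->{6,7}
So after constraint 4: D(X)={5}, size = 1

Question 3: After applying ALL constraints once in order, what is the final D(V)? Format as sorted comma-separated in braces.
Constraint 1 (V != Y) on D(V)={2,3,4,5,6} D(Y)={2,3,4,5,6,7}: no change
Constraint 2 (V + Z = X) on D(V)={2,3,4,5,6} D(Z)={2,4,5} D(X)={2,5,7}: V {2,3,4,5,6}->{2,3,5}; X {2,5,7}->{5,7}
Constraint 3 (X != Z) on D(X)={5,7} D(Z)={2,4,5}: no change
Constraint 4 (X < Y) on D(X)={5,7} D(Y)={2,3,4,5,6,7}: X {5,7}->{5}; Y {2,3,4,5,6,7}->{6,7}
So after all 4 constraints: D(V) = {2,3,5}

Answer: {2,3,5}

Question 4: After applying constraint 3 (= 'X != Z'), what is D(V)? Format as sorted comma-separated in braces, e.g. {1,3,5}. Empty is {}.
Answer: {2,3,5}

Derivation:
Constraint 1 (V != Y) on D(V)={2,3,4,5,6} D(Y)={2,3,4,5,6,7}: no change
Constraint 2 (V + Z = X) on D(V)={2,3,4,5,6} D(Z)={2,4,5} D(X)={2,5,7}: V {2,3,4,5,6}->{2,3,5}; X {2,5,7}->{5,7}
Constraint 3 (X != Z) on D(X)={5,7} D(Z)={2,4,5}: no change
So after constraint 3: D(V) = {2,3,5}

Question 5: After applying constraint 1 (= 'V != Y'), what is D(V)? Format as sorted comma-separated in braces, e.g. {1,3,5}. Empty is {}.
Constraint 1 (V != Y) on D(V)={2,3,4,5,6} D(Y)={2,3,4,5,6,7}: no change
So after constraint 1: D(V) = {2,3,4,5,6}

Answer: {2,3,4,5,6}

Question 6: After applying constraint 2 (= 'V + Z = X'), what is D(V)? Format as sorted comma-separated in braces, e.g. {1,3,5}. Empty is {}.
Answer: {2,3,5}

Derivation:
Constraint 1 (V != Y) on D(V)={2,3,4,5,6} D(Y)={2,3,4,5,6,7}: no change
Constraint 2 (V + Z = X) on D(V)={2,3,4,5,6} D(Z)={2,4,5} D(X)={2,5,7}: V {2,3,4,5,6}->{2,3,5}; X {2,5,7}->{5,7}
So after constraint 2: D(V) = {2,3,5}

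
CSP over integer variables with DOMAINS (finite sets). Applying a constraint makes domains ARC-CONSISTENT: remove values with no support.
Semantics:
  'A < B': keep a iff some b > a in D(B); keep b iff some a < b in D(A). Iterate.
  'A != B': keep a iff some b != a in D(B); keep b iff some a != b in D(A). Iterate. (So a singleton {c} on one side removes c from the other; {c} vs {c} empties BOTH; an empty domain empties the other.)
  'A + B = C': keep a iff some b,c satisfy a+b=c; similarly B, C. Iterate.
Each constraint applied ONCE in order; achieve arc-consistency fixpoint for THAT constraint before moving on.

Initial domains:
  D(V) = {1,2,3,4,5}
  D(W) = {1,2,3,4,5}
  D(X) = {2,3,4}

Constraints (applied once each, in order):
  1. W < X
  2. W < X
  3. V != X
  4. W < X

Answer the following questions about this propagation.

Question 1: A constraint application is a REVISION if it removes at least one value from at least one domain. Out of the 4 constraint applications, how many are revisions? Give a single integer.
Constraint 1 (W < X) on D(W)={1,2,3,4,5} D(X)={2,3,4}: W {1,2,3,4,5}->{1,2,3} => REVISION
Constraint 2 (W < X) on D(W)={1,2,3} D(X)={2,3,4}: no change => not a revision
Constraint 3 (V != X) on D(V)={1,2,3,4,5} D(X)={2,3,4}: no change => not a revision
Constraint 4 (W < X) on D(W)={1,2,3} D(X)={2,3,4}: no change => not a revision
Total revisions = 1

Answer: 1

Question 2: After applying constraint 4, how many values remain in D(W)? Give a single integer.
Answer: 3

Derivation:
Constraint 1 (W < X) on D(W)={1,2,3,4,5} D(X)={2,3,4}: W {1,2,3,4,5}->{1,2,3}
Constraint 2 (W < X) on D(W)={1,2,3} D(X)={2,3,4}: no change
Constraint 3 (V != X) on D(V)={1,2,3,4,5} D(X)={2,3,4}: no change
Constraint 4 (W < X) on D(W)={1,2,3} D(X)={2,3,4}: no change
So after constraint 4: D(W)={1,2,3}, size = 3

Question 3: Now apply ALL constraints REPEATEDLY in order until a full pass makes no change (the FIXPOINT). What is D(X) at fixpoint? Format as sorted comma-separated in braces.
pass 0 (initial): D(X)={2,3,4}
pass 1: W {1,2,3,4,5}->{1,2,3}
pass 2: no change
Fixpoint after 2 passes: D(X) = {2,3,4}

Answer: {2,3,4}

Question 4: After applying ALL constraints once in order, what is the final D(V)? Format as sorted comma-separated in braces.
Answer: {1,2,3,4,5}

Derivation:
Constraint 1 (W < X) on D(W)={1,2,3,4,5} D(X)={2,3,4}: W {1,2,3,4,5}->{1,2,3}
Constraint 2 (W < X) on D(W)={1,2,3} D(X)={2,3,4}: no change
Constraint 3 (V != X) on D(V)={1,2,3,4,5} D(X)={2,3,4}: no change
Constraint 4 (W < X) on D(W)={1,2,3} D(X)={2,3,4}: no change
So after all 4 constraints: D(V) = {1,2,3,4,5}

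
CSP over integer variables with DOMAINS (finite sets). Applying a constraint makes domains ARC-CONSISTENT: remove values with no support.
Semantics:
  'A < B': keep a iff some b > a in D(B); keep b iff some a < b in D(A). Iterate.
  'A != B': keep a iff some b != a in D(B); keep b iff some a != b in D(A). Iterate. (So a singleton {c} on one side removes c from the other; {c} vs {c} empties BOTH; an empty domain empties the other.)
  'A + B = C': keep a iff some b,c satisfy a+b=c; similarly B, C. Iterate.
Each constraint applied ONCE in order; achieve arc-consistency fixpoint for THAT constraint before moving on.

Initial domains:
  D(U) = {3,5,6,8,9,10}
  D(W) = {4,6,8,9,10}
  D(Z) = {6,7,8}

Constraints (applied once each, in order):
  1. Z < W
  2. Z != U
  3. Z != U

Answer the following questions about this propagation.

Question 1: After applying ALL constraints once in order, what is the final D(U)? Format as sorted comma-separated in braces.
Answer: {3,5,6,8,9,10}

Derivation:
Constraint 1 (Z < W) on D(Z)={6,7,8} D(W)={4,6,8,9,10}: W {4,6,8,9,10}->{8,9,10}
Constraint 2 (Z != U) on D(Z)={6,7,8} D(U)={3,5,6,8,9,10}: no change
Constraint 3 (Z != U) on D(Z)={6,7,8} D(U)={3,5,6,8,9,10}: no change
So after all 3 constraints: D(U) = {3,5,6,8,9,10}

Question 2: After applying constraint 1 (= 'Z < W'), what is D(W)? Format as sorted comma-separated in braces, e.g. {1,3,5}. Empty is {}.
Constraint 1 (Z < W) on D(Z)={6,7,8} D(W)={4,6,8,9,10}: W {4,6,8,9,10}->{8,9,10}
So after constraint 1: D(W) = {8,9,10}

Answer: {8,9,10}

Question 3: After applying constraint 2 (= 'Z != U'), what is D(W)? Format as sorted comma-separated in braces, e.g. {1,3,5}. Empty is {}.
Constraint 1 (Z < W) on D(Z)={6,7,8} D(W)={4,6,8,9,10}: W {4,6,8,9,10}->{8,9,10}
Constraint 2 (Z != U) on D(Z)={6,7,8} D(U)={3,5,6,8,9,10}: no change
So after constraint 2: D(W) = {8,9,10}

Answer: {8,9,10}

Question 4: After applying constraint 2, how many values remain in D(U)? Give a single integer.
Answer: 6

Derivation:
Constraint 1 (Z < W) on D(Z)={6,7,8} D(W)={4,6,8,9,10}: W {4,6,8,9,10}->{8,9,10}
Constraint 2 (Z != U) on D(Z)={6,7,8} D(U)={3,5,6,8,9,10}: no change
So after constraint 2: D(U)={3,5,6,8,9,10}, size = 6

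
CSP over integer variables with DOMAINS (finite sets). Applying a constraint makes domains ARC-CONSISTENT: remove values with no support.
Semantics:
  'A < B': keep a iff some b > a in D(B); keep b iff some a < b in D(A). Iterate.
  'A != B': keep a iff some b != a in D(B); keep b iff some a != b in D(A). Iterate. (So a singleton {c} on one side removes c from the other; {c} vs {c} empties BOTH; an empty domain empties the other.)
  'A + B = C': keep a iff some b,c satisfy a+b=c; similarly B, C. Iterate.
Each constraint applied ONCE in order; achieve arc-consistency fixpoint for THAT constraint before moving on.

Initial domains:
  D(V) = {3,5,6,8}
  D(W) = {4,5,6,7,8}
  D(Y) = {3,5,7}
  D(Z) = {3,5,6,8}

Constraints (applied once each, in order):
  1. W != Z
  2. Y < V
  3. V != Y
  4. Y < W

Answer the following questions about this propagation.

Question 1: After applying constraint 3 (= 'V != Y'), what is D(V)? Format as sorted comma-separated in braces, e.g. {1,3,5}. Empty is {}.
Constraint 1 (W != Z) on D(W)={4,5,6,7,8} D(Z)={3,5,6,8}: no change
Constraint 2 (Y < V) on D(Y)={3,5,7} D(V)={3,5,6,8}: V {3,5,6,8}->{5,6,8}
Constraint 3 (V != Y) on D(V)={5,6,8} D(Y)={3,5,7}: no change
So after constraint 3: D(V) = {5,6,8}

Answer: {5,6,8}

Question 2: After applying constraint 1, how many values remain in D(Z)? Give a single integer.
Answer: 4

Derivation:
Constraint 1 (W != Z) on D(W)={4,5,6,7,8} D(Z)={3,5,6,8}: no change
So after constraint 1: D(Z)={3,5,6,8}, size = 4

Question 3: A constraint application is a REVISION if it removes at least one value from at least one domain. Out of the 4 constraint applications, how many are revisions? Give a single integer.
Answer: 1

Derivation:
Constraint 1 (W != Z) on D(W)={4,5,6,7,8} D(Z)={3,5,6,8}: no change => not a revision
Constraint 2 (Y < V) on D(Y)={3,5,7} D(V)={3,5,6,8}: V {3,5,6,8}->{5,6,8} => REVISION
Constraint 3 (V != Y) on D(V)={5,6,8} D(Y)={3,5,7}: no change => not a revision
Constraint 4 (Y < W) on D(Y)={3,5,7} D(W)={4,5,6,7,8}: no change => not a revision
Total revisions = 1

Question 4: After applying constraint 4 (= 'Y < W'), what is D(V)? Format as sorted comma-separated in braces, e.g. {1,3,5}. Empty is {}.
Constraint 1 (W != Z) on D(W)={4,5,6,7,8} D(Z)={3,5,6,8}: no change
Constraint 2 (Y < V) on D(Y)={3,5,7} D(V)={3,5,6,8}: V {3,5,6,8}->{5,6,8}
Constraint 3 (V != Y) on D(V)={5,6,8} D(Y)={3,5,7}: no change
Constraint 4 (Y < W) on D(Y)={3,5,7} D(W)={4,5,6,7,8}: no change
So after constraint 4: D(V) = {5,6,8}

Answer: {5,6,8}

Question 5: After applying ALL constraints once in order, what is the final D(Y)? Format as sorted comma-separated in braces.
Answer: {3,5,7}

Derivation:
Constraint 1 (W != Z) on D(W)={4,5,6,7,8} D(Z)={3,5,6,8}: no change
Constraint 2 (Y < V) on D(Y)={3,5,7} D(V)={3,5,6,8}: V {3,5,6,8}->{5,6,8}
Constraint 3 (V != Y) on D(V)={5,6,8} D(Y)={3,5,7}: no change
Constraint 4 (Y < W) on D(Y)={3,5,7} D(W)={4,5,6,7,8}: no change
So after all 4 constraints: D(Y) = {3,5,7}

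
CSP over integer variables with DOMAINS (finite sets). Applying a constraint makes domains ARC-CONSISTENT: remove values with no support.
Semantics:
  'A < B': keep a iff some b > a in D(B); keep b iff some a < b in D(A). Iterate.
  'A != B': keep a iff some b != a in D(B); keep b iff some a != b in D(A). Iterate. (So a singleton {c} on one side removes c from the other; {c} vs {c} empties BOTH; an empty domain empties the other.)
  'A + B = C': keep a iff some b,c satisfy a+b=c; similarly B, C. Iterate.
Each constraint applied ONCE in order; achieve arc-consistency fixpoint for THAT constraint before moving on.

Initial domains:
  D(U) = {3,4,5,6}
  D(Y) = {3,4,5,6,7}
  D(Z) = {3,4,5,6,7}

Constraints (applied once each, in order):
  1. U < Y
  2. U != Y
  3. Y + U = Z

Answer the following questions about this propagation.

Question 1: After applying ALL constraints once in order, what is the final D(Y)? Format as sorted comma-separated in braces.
Constraint 1 (U < Y) on D(U)={3,4,5,6} D(Y)={3,4,5,6,7}: Y {3,4,5,6,7}->{4,5,6,7}
Constraint 2 (U != Y) on D(U)={3,4,5,6} D(Y)={4,5,6,7}: no change
Constraint 3 (Y + U = Z) on D(Y)={4,5,6,7} D(U)={3,4,5,6} D(Z)={3,4,5,6,7}: Y {4,5,6,7}->{4}; U {3,4,5,6}->{3}; Z {3,4,5,6,7}->{7}
So after all 3 constraints: D(Y) = {4}

Answer: {4}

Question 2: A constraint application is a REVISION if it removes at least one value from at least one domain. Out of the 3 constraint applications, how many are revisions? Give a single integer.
Constraint 1 (U < Y) on D(U)={3,4,5,6} D(Y)={3,4,5,6,7}: Y {3,4,5,6,7}->{4,5,6,7} => REVISION
Constraint 2 (U != Y) on D(U)={3,4,5,6} D(Y)={4,5,6,7}: no change => not a revision
Constraint 3 (Y + U = Z) on D(Y)={4,5,6,7} D(U)={3,4,5,6} D(Z)={3,4,5,6,7}: Y {4,5,6,7}->{4}; U {3,4,5,6}->{3}; Z {3,4,5,6,7}->{7} => REVISION
Total revisions = 2

Answer: 2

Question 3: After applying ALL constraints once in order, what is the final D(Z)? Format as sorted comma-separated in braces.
Constraint 1 (U < Y) on D(U)={3,4,5,6} D(Y)={3,4,5,6,7}: Y {3,4,5,6,7}->{4,5,6,7}
Constraint 2 (U != Y) on D(U)={3,4,5,6} D(Y)={4,5,6,7}: no change
Constraint 3 (Y + U = Z) on D(Y)={4,5,6,7} D(U)={3,4,5,6} D(Z)={3,4,5,6,7}: Y {4,5,6,7}->{4}; U {3,4,5,6}->{3}; Z {3,4,5,6,7}->{7}
So after all 3 constraints: D(Z) = {7}

Answer: {7}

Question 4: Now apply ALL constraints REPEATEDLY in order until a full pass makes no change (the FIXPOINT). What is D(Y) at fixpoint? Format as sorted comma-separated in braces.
pass 0 (initial): D(Y)={3,4,5,6,7}
pass 1: U {3,4,5,6}->{3}; Y {3,4,5,6,7}->{4}; Z {3,4,5,6,7}->{7}
pass 2: no change
Fixpoint after 2 passes: D(Y) = {4}

Answer: {4}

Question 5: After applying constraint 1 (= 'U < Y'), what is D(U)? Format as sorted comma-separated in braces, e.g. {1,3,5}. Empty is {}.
Answer: {3,4,5,6}

Derivation:
Constraint 1 (U < Y) on D(U)={3,4,5,6} D(Y)={3,4,5,6,7}: Y {3,4,5,6,7}->{4,5,6,7}
So after constraint 1: D(U) = {3,4,5,6}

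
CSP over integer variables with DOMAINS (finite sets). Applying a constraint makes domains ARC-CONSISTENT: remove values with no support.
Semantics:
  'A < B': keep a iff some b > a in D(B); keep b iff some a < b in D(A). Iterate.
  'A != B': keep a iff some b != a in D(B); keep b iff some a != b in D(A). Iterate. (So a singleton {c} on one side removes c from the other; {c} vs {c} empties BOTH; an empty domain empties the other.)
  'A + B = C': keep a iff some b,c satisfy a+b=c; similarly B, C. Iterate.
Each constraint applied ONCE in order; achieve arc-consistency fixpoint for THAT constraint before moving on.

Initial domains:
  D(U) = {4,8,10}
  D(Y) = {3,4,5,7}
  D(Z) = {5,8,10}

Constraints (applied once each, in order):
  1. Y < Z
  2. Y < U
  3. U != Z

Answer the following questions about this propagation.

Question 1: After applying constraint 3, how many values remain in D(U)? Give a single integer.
Answer: 3

Derivation:
Constraint 1 (Y < Z) on D(Y)={3,4,5,7} D(Z)={5,8,10}: no change
Constraint 2 (Y < U) on D(Y)={3,4,5,7} D(U)={4,8,10}: no change
Constraint 3 (U != Z) on D(U)={4,8,10} D(Z)={5,8,10}: no change
So after constraint 3: D(U)={4,8,10}, size = 3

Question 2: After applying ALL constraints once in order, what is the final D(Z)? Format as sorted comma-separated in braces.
Answer: {5,8,10}

Derivation:
Constraint 1 (Y < Z) on D(Y)={3,4,5,7} D(Z)={5,8,10}: no change
Constraint 2 (Y < U) on D(Y)={3,4,5,7} D(U)={4,8,10}: no change
Constraint 3 (U != Z) on D(U)={4,8,10} D(Z)={5,8,10}: no change
So after all 3 constraints: D(Z) = {5,8,10}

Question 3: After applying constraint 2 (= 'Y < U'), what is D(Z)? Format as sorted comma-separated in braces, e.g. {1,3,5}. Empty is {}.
Constraint 1 (Y < Z) on D(Y)={3,4,5,7} D(Z)={5,8,10}: no change
Constraint 2 (Y < U) on D(Y)={3,4,5,7} D(U)={4,8,10}: no change
So after constraint 2: D(Z) = {5,8,10}

Answer: {5,8,10}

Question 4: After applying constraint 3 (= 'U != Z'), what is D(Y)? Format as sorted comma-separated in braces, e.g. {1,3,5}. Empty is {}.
Constraint 1 (Y < Z) on D(Y)={3,4,5,7} D(Z)={5,8,10}: no change
Constraint 2 (Y < U) on D(Y)={3,4,5,7} D(U)={4,8,10}: no change
Constraint 3 (U != Z) on D(U)={4,8,10} D(Z)={5,8,10}: no change
So after constraint 3: D(Y) = {3,4,5,7}

Answer: {3,4,5,7}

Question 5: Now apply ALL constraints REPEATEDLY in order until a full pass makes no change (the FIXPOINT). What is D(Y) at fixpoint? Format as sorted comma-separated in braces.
Answer: {3,4,5,7}

Derivation:
pass 0 (initial): D(Y)={3,4,5,7}
pass 1: no change
Fixpoint after 1 passes: D(Y) = {3,4,5,7}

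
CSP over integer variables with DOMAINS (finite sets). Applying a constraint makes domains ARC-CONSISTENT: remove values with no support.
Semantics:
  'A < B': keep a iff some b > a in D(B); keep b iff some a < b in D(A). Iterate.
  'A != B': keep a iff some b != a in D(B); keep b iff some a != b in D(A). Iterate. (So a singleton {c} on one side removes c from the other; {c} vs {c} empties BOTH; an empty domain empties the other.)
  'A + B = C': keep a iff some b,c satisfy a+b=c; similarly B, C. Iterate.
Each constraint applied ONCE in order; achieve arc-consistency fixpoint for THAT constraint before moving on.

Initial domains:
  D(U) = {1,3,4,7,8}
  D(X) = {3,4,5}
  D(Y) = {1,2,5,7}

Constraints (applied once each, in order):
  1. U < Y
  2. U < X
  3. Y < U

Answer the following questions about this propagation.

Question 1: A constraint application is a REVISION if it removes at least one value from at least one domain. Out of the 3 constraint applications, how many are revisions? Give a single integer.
Answer: 2

Derivation:
Constraint 1 (U < Y) on D(U)={1,3,4,7,8} D(Y)={1,2,5,7}: U {1,3,4,7,8}->{1,3,4}; Y {1,2,5,7}->{2,5,7} => REVISION
Constraint 2 (U < X) on D(U)={1,3,4} D(X)={3,4,5}: no change => not a revision
Constraint 3 (Y < U) on D(Y)={2,5,7} D(U)={1,3,4}: Y {2,5,7}->{2}; U {1,3,4}->{3,4} => REVISION
Total revisions = 2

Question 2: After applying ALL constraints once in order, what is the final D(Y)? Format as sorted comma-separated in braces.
Answer: {2}

Derivation:
Constraint 1 (U < Y) on D(U)={1,3,4,7,8} D(Y)={1,2,5,7}: U {1,3,4,7,8}->{1,3,4}; Y {1,2,5,7}->{2,5,7}
Constraint 2 (U < X) on D(U)={1,3,4} D(X)={3,4,5}: no change
Constraint 3 (Y < U) on D(Y)={2,5,7} D(U)={1,3,4}: Y {2,5,7}->{2}; U {1,3,4}->{3,4}
So after all 3 constraints: D(Y) = {2}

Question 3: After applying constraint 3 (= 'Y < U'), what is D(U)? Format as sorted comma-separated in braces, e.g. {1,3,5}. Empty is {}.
Answer: {3,4}

Derivation:
Constraint 1 (U < Y) on D(U)={1,3,4,7,8} D(Y)={1,2,5,7}: U {1,3,4,7,8}->{1,3,4}; Y {1,2,5,7}->{2,5,7}
Constraint 2 (U < X) on D(U)={1,3,4} D(X)={3,4,5}: no change
Constraint 3 (Y < U) on D(Y)={2,5,7} D(U)={1,3,4}: Y {2,5,7}->{2}; U {1,3,4}->{3,4}
So after constraint 3: D(U) = {3,4}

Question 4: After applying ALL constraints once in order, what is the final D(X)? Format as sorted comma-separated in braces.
Constraint 1 (U < Y) on D(U)={1,3,4,7,8} D(Y)={1,2,5,7}: U {1,3,4,7,8}->{1,3,4}; Y {1,2,5,7}->{2,5,7}
Constraint 2 (U < X) on D(U)={1,3,4} D(X)={3,4,5}: no change
Constraint 3 (Y < U) on D(Y)={2,5,7} D(U)={1,3,4}: Y {2,5,7}->{2}; U {1,3,4}->{3,4}
So after all 3 constraints: D(X) = {3,4,5}

Answer: {3,4,5}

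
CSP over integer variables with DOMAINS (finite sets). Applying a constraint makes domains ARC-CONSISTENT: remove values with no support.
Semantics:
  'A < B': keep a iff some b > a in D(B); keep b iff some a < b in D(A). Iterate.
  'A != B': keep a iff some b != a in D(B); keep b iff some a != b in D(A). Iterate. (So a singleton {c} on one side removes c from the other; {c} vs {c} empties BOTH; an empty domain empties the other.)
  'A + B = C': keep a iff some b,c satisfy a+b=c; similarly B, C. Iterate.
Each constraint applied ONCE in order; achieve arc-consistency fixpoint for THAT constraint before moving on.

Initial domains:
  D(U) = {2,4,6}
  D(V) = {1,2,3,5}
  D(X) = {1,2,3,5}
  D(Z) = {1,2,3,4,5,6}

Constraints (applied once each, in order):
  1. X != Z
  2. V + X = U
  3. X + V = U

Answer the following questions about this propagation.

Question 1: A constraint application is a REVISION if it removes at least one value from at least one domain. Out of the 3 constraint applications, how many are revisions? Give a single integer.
Constraint 1 (X != Z) on D(X)={1,2,3,5} D(Z)={1,2,3,4,5,6}: no change => not a revision
Constraint 2 (V + X = U) on D(V)={1,2,3,5} D(X)={1,2,3,5} D(U)={2,4,6}: no change => not a revision
Constraint 3 (X + V = U) on D(X)={1,2,3,5} D(V)={1,2,3,5} D(U)={2,4,6}: no change => not a revision
Total revisions = 0

Answer: 0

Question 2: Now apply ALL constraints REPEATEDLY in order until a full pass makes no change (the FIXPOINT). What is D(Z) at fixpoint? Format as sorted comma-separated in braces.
Answer: {1,2,3,4,5,6}

Derivation:
pass 0 (initial): D(Z)={1,2,3,4,5,6}
pass 1: no change
Fixpoint after 1 passes: D(Z) = {1,2,3,4,5,6}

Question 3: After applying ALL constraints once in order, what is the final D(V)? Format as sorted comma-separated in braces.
Constraint 1 (X != Z) on D(X)={1,2,3,5} D(Z)={1,2,3,4,5,6}: no change
Constraint 2 (V + X = U) on D(V)={1,2,3,5} D(X)={1,2,3,5} D(U)={2,4,6}: no change
Constraint 3 (X + V = U) on D(X)={1,2,3,5} D(V)={1,2,3,5} D(U)={2,4,6}: no change
So after all 3 constraints: D(V) = {1,2,3,5}

Answer: {1,2,3,5}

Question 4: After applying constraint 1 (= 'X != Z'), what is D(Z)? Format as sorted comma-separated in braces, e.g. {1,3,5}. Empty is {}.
Answer: {1,2,3,4,5,6}

Derivation:
Constraint 1 (X != Z) on D(X)={1,2,3,5} D(Z)={1,2,3,4,5,6}: no change
So after constraint 1: D(Z) = {1,2,3,4,5,6}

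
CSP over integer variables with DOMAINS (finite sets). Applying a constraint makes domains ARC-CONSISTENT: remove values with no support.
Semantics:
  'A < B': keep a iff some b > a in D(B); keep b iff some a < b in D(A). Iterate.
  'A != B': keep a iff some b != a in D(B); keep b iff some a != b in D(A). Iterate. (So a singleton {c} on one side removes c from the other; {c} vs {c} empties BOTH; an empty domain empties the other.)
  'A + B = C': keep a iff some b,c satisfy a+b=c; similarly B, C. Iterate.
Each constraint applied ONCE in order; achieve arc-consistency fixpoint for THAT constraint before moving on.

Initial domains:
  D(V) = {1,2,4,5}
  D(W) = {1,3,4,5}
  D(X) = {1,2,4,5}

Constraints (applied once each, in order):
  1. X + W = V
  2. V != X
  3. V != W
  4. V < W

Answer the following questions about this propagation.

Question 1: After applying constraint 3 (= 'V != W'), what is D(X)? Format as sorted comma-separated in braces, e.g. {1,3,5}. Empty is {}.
Constraint 1 (X + W = V) on D(X)={1,2,4,5} D(W)={1,3,4,5} D(V)={1,2,4,5}: X {1,2,4,5}->{1,2,4}; W {1,3,4,5}->{1,3,4}; V {1,2,4,5}->{2,4,5}
Constraint 2 (V != X) on D(V)={2,4,5} D(X)={1,2,4}: no change
Constraint 3 (V != W) on D(V)={2,4,5} D(W)={1,3,4}: no change
So after constraint 3: D(X) = {1,2,4}

Answer: {1,2,4}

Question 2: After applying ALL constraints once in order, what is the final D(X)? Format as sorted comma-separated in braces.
Answer: {1,2,4}

Derivation:
Constraint 1 (X + W = V) on D(X)={1,2,4,5} D(W)={1,3,4,5} D(V)={1,2,4,5}: X {1,2,4,5}->{1,2,4}; W {1,3,4,5}->{1,3,4}; V {1,2,4,5}->{2,4,5}
Constraint 2 (V != X) on D(V)={2,4,5} D(X)={1,2,4}: no change
Constraint 3 (V != W) on D(V)={2,4,5} D(W)={1,3,4}: no change
Constraint 4 (V < W) on D(V)={2,4,5} D(W)={1,3,4}: V {2,4,5}->{2}; W {1,3,4}->{3,4}
So after all 4 constraints: D(X) = {1,2,4}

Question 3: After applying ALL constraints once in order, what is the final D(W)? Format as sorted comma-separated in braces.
Answer: {3,4}

Derivation:
Constraint 1 (X + W = V) on D(X)={1,2,4,5} D(W)={1,3,4,5} D(V)={1,2,4,5}: X {1,2,4,5}->{1,2,4}; W {1,3,4,5}->{1,3,4}; V {1,2,4,5}->{2,4,5}
Constraint 2 (V != X) on D(V)={2,4,5} D(X)={1,2,4}: no change
Constraint 3 (V != W) on D(V)={2,4,5} D(W)={1,3,4}: no change
Constraint 4 (V < W) on D(V)={2,4,5} D(W)={1,3,4}: V {2,4,5}->{2}; W {1,3,4}->{3,4}
So after all 4 constraints: D(W) = {3,4}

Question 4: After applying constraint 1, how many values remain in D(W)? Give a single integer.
Constraint 1 (X + W = V) on D(X)={1,2,4,5} D(W)={1,3,4,5} D(V)={1,2,4,5}: X {1,2,4,5}->{1,2,4}; W {1,3,4,5}->{1,3,4}; V {1,2,4,5}->{2,4,5}
So after constraint 1: D(W)={1,3,4}, size = 3

Answer: 3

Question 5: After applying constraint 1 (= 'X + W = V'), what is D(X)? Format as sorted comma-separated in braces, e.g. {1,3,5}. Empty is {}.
Constraint 1 (X + W = V) on D(X)={1,2,4,5} D(W)={1,3,4,5} D(V)={1,2,4,5}: X {1,2,4,5}->{1,2,4}; W {1,3,4,5}->{1,3,4}; V {1,2,4,5}->{2,4,5}
So after constraint 1: D(X) = {1,2,4}

Answer: {1,2,4}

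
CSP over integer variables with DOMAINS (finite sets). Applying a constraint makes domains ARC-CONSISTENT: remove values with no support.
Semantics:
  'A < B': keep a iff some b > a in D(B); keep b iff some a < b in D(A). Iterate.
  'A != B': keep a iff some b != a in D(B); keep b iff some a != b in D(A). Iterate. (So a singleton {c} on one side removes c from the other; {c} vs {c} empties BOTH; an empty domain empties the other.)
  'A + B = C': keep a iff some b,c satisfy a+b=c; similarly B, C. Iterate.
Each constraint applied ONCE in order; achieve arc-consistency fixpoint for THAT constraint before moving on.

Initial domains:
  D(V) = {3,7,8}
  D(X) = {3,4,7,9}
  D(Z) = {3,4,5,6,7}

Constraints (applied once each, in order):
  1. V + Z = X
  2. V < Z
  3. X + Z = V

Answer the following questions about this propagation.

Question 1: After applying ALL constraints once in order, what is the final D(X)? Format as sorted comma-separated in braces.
Constraint 1 (V + Z = X) on D(V)={3,7,8} D(Z)={3,4,5,6,7} D(X)={3,4,7,9}: V {3,7,8}->{3}; Z {3,4,5,6,7}->{4,6}; X {3,4,7,9}->{7,9}
Constraint 2 (V < Z) on D(V)={3} D(Z)={4,6}: no change
Constraint 3 (X + Z = V) on D(X)={7,9} D(Z)={4,6} D(V)={3}: X {7,9}->{}; Z {4,6}->{}; V {3}->{}
So after all 3 constraints: D(X) = {}

Answer: {}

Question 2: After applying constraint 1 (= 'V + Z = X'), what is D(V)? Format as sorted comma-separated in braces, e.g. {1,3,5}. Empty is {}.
Answer: {3}

Derivation:
Constraint 1 (V + Z = X) on D(V)={3,7,8} D(Z)={3,4,5,6,7} D(X)={3,4,7,9}: V {3,7,8}->{3}; Z {3,4,5,6,7}->{4,6}; X {3,4,7,9}->{7,9}
So after constraint 1: D(V) = {3}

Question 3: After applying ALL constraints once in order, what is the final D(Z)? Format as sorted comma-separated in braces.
Constraint 1 (V + Z = X) on D(V)={3,7,8} D(Z)={3,4,5,6,7} D(X)={3,4,7,9}: V {3,7,8}->{3}; Z {3,4,5,6,7}->{4,6}; X {3,4,7,9}->{7,9}
Constraint 2 (V < Z) on D(V)={3} D(Z)={4,6}: no change
Constraint 3 (X + Z = V) on D(X)={7,9} D(Z)={4,6} D(V)={3}: X {7,9}->{}; Z {4,6}->{}; V {3}->{}
So after all 3 constraints: D(Z) = {}

Answer: {}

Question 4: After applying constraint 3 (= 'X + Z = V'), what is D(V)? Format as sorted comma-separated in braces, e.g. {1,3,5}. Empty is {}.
Answer: {}

Derivation:
Constraint 1 (V + Z = X) on D(V)={3,7,8} D(Z)={3,4,5,6,7} D(X)={3,4,7,9}: V {3,7,8}->{3}; Z {3,4,5,6,7}->{4,6}; X {3,4,7,9}->{7,9}
Constraint 2 (V < Z) on D(V)={3} D(Z)={4,6}: no change
Constraint 3 (X + Z = V) on D(X)={7,9} D(Z)={4,6} D(V)={3}: X {7,9}->{}; Z {4,6}->{}; V {3}->{}
So after constraint 3: D(V) = {}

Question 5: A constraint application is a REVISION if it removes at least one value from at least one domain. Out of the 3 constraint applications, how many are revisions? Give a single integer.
Constraint 1 (V + Z = X) on D(V)={3,7,8} D(Z)={3,4,5,6,7} D(X)={3,4,7,9}: V {3,7,8}->{3}; Z {3,4,5,6,7}->{4,6}; X {3,4,7,9}->{7,9} => REVISION
Constraint 2 (V < Z) on D(V)={3} D(Z)={4,6}: no change => not a revision
Constraint 3 (X + Z = V) on D(X)={7,9} D(Z)={4,6} D(V)={3}: X {7,9}->{}; Z {4,6}->{}; V {3}->{} => REVISION
Total revisions = 2

Answer: 2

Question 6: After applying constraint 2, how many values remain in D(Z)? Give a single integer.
Answer: 2

Derivation:
Constraint 1 (V + Z = X) on D(V)={3,7,8} D(Z)={3,4,5,6,7} D(X)={3,4,7,9}: V {3,7,8}->{3}; Z {3,4,5,6,7}->{4,6}; X {3,4,7,9}->{7,9}
Constraint 2 (V < Z) on D(V)={3} D(Z)={4,6}: no change
So after constraint 2: D(Z)={4,6}, size = 2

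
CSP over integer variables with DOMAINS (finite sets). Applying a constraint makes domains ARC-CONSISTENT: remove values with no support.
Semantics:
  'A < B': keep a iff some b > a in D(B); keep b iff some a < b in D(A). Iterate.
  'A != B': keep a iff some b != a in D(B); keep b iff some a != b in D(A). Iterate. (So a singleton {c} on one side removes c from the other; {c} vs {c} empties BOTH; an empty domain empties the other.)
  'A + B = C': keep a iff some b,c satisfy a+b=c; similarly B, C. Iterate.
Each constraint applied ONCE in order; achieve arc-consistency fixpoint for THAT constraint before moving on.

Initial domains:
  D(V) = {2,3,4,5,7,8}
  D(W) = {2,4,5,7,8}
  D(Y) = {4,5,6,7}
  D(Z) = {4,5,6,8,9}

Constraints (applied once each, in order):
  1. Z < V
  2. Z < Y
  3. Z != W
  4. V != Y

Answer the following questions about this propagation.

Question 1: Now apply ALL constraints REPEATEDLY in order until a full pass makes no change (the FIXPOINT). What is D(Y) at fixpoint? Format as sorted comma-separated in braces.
Answer: {5,6,7}

Derivation:
pass 0 (initial): D(Y)={4,5,6,7}
pass 1: V {2,3,4,5,7,8}->{5,7,8}; Y {4,5,6,7}->{5,6,7}; Z {4,5,6,8,9}->{4,5,6}
pass 2: no change
Fixpoint after 2 passes: D(Y) = {5,6,7}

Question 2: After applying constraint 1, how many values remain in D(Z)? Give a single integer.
Constraint 1 (Z < V) on D(Z)={4,5,6,8,9} D(V)={2,3,4,5,7,8}: Z {4,5,6,8,9}->{4,5,6}; V {2,3,4,5,7,8}->{5,7,8}
So after constraint 1: D(Z)={4,5,6}, size = 3

Answer: 3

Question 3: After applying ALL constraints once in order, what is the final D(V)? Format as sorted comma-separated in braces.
Constraint 1 (Z < V) on D(Z)={4,5,6,8,9} D(V)={2,3,4,5,7,8}: Z {4,5,6,8,9}->{4,5,6}; V {2,3,4,5,7,8}->{5,7,8}
Constraint 2 (Z < Y) on D(Z)={4,5,6} D(Y)={4,5,6,7}: Y {4,5,6,7}->{5,6,7}
Constraint 3 (Z != W) on D(Z)={4,5,6} D(W)={2,4,5,7,8}: no change
Constraint 4 (V != Y) on D(V)={5,7,8} D(Y)={5,6,7}: no change
So after all 4 constraints: D(V) = {5,7,8}

Answer: {5,7,8}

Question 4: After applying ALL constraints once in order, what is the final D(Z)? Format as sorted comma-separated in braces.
Answer: {4,5,6}

Derivation:
Constraint 1 (Z < V) on D(Z)={4,5,6,8,9} D(V)={2,3,4,5,7,8}: Z {4,5,6,8,9}->{4,5,6}; V {2,3,4,5,7,8}->{5,7,8}
Constraint 2 (Z < Y) on D(Z)={4,5,6} D(Y)={4,5,6,7}: Y {4,5,6,7}->{5,6,7}
Constraint 3 (Z != W) on D(Z)={4,5,6} D(W)={2,4,5,7,8}: no change
Constraint 4 (V != Y) on D(V)={5,7,8} D(Y)={5,6,7}: no change
So after all 4 constraints: D(Z) = {4,5,6}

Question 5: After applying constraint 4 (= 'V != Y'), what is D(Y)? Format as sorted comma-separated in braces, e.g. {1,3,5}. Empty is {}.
Constraint 1 (Z < V) on D(Z)={4,5,6,8,9} D(V)={2,3,4,5,7,8}: Z {4,5,6,8,9}->{4,5,6}; V {2,3,4,5,7,8}->{5,7,8}
Constraint 2 (Z < Y) on D(Z)={4,5,6} D(Y)={4,5,6,7}: Y {4,5,6,7}->{5,6,7}
Constraint 3 (Z != W) on D(Z)={4,5,6} D(W)={2,4,5,7,8}: no change
Constraint 4 (V != Y) on D(V)={5,7,8} D(Y)={5,6,7}: no change
So after constraint 4: D(Y) = {5,6,7}

Answer: {5,6,7}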